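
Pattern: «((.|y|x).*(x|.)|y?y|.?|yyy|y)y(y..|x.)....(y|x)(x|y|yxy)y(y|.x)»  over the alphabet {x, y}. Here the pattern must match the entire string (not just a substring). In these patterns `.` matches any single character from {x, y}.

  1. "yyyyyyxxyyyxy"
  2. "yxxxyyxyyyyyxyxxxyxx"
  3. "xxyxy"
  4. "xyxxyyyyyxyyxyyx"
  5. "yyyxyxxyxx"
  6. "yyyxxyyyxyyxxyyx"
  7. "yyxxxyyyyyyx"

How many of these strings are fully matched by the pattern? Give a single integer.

1

1 → no match
2 → match
3 → no match
4 → no match
5 → no match
6 → no match
7 → no match
Total matched: 1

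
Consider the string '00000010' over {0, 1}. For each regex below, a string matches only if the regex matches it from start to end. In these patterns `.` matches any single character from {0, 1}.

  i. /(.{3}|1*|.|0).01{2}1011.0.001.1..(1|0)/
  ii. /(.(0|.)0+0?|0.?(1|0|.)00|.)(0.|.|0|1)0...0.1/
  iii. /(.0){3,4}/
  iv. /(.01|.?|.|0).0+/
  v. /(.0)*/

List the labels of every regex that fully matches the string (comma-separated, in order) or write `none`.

i → no match
ii → no match — must end with '1'
iii → match
iv → no match
v → match

iii, v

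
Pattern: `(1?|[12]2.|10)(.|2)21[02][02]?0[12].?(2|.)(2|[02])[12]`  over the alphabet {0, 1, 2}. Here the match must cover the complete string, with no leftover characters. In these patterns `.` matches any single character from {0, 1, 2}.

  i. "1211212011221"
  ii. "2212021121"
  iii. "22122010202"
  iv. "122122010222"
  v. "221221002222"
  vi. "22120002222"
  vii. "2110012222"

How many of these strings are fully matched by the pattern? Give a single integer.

5

i → match
ii → match
iii → match
iv → match
v → match
vi → no match
vii → no match
Total matched: 5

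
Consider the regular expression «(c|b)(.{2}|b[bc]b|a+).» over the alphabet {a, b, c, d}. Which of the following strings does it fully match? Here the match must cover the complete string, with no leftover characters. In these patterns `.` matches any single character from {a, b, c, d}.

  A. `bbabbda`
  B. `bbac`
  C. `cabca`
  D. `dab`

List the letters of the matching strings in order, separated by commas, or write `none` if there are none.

A → no match
B → match
C → no match
D → no match

B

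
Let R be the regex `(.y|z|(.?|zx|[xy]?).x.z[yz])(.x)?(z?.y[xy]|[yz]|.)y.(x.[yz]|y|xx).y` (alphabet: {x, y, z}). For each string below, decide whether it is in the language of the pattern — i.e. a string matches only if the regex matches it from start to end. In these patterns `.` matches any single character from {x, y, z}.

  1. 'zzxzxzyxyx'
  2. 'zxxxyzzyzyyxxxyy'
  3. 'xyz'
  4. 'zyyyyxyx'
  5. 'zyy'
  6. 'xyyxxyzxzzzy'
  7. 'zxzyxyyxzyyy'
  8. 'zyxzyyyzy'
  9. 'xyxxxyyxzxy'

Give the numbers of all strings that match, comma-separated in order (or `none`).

6, 8

1. 'zzxzxzyxyx' → no match — must end with 'y'
2 → no match
3. 'xyz' → no match — must end with 'y'
4. 'zyyyyxyx' → no match — must end with 'y'
5. 'zyy' → no match
6. 'xyyxxyzxzzzy' → match
7. 'zxzyxyyxzyyy' → no match
8. 'zyxzyyyzy' → match
9. 'xyxxxyyxzxy' → no match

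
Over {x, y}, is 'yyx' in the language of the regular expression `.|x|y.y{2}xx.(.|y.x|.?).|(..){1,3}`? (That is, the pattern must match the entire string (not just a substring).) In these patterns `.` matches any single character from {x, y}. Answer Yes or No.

No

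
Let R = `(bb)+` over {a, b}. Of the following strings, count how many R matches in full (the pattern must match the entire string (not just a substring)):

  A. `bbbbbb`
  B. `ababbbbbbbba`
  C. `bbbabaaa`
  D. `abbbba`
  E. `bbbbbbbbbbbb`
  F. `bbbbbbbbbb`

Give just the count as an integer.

3

A → match
B → no match — must start with `bb`
C → no match — must end with `bb`
D → no match — must start with `bb`
E → match
F → match
Total matched: 3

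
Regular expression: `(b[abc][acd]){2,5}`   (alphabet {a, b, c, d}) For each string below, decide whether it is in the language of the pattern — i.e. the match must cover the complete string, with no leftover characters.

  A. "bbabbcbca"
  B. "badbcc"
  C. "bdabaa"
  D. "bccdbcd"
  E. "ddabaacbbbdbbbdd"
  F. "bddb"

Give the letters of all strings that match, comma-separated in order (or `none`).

A → match
B → match
C → no match
D → no match
E → no match — must start with "b"
F → no match

A, B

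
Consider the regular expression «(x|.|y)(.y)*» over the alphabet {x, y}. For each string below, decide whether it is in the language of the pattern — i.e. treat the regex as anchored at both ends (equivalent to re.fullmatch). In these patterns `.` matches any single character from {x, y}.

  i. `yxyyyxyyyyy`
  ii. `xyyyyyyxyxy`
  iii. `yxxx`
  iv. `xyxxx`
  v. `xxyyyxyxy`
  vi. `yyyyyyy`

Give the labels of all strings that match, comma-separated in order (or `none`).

i → match
ii → match
iii → no match
iv → no match
v → match
vi → match

i, ii, v, vi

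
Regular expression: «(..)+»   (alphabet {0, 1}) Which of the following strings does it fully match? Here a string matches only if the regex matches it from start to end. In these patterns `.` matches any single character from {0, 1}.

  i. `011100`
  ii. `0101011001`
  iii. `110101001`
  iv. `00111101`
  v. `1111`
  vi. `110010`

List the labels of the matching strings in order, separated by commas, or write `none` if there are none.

i, ii, iv, v, vi

i → match
ii → match
iii → no match
iv → match
v → match
vi → match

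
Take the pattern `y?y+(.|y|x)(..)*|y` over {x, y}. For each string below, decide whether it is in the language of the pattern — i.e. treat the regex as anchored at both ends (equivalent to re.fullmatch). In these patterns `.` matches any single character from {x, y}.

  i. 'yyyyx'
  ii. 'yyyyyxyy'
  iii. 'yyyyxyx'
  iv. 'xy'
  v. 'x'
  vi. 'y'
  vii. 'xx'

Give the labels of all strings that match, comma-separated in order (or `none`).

i, ii, iii, vi

i → match
ii → match
iii → match
iv → no match
v → no match
vi → match
vii → no match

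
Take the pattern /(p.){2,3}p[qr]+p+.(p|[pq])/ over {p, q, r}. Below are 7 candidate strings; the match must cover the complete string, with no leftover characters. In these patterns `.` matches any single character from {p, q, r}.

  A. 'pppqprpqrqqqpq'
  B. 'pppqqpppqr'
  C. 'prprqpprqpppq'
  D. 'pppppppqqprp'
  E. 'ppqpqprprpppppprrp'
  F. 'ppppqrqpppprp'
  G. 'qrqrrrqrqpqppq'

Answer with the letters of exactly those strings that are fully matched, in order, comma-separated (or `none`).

D

A → no match
B. 'pppqqpppqr' → no match
C → no match
D. 'pppppppqqprp' → match
E → no match
F → no match
G → no match — must start with 'p'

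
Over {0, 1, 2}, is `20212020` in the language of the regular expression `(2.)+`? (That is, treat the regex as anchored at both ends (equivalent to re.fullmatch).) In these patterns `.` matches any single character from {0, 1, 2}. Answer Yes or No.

Yes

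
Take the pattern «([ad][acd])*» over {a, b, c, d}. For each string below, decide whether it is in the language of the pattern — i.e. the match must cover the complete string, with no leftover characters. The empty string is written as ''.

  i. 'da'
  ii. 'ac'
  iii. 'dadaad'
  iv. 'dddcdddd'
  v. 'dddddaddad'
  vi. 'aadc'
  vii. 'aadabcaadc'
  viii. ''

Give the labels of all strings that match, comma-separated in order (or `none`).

i, ii, iii, iv, v, vi, viii

i → match
ii → match
iii → match
iv → match
v → match
vi → match
vii → no match
viii → match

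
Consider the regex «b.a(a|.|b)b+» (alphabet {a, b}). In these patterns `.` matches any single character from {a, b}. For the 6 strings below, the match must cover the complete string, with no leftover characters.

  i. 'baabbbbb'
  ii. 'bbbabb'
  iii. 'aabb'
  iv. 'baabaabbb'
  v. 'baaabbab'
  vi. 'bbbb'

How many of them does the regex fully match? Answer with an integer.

i → match
ii → no match
iii → no match — must start with 'b'
iv → no match
v → no match
vi → no match
Total matched: 1

1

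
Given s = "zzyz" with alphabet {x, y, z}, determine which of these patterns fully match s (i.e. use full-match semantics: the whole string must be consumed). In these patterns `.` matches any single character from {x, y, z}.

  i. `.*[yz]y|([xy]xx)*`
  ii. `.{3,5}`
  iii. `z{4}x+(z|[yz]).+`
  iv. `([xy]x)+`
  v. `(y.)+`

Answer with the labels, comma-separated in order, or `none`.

i → no match
ii → match
iii → no match
iv → no match — must end with "x"
v → no match — must start with "y"

ii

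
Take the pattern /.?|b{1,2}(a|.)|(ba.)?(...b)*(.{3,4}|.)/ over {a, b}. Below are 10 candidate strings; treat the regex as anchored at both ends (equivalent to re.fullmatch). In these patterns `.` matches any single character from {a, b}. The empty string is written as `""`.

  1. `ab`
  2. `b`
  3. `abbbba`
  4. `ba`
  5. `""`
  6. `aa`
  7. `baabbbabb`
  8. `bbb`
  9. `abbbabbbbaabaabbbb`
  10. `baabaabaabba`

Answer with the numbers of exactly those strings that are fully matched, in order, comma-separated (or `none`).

2, 4, 5, 7, 8, 10

1 → no match
2 → match
3 → no match
4 → match
5 → match
6 → no match
7 → match
8 → match
9 → no match
10 → match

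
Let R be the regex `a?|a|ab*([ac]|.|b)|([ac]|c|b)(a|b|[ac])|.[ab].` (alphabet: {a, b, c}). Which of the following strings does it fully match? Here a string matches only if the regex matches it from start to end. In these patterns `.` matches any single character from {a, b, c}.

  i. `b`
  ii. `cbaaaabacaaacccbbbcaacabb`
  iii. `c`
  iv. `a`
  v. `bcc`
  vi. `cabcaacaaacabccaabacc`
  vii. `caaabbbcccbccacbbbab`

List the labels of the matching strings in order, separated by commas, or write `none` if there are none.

i → no match
ii → no match
iii → no match
iv → match
v → no match
vi → no match
vii → no match

iv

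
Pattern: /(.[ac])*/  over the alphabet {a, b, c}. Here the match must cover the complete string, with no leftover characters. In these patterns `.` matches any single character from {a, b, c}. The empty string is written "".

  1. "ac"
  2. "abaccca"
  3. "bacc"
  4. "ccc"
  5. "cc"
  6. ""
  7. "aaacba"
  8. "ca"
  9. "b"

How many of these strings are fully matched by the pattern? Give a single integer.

6

1 → match
2 → no match
3 → match
4 → no match
5 → match
6 → match
7 → match
8 → match
9 → no match
Total matched: 6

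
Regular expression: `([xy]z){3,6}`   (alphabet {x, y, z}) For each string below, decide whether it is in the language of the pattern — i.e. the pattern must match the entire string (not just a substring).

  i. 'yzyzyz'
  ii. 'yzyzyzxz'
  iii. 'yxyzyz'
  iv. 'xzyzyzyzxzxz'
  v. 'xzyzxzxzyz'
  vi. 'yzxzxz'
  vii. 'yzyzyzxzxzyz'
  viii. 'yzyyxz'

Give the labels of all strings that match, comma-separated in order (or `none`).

i → match
ii → match
iii → no match
iv → match
v → match
vi → match
vii → match
viii → no match

i, ii, iv, v, vi, vii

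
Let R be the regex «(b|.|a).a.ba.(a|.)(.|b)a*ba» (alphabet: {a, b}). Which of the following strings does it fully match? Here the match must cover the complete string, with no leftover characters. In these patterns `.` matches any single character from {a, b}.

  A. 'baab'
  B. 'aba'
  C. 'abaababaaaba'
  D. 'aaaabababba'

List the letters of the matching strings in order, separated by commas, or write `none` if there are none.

C, D

A → no match — must end with 'ba'
B → no match
C → match
D → match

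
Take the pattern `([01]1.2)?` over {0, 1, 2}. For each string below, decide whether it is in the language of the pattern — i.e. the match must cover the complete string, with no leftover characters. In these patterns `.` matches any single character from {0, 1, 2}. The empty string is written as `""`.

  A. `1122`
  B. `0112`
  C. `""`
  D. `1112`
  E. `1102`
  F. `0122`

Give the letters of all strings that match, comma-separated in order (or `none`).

A → match
B → match
C → match
D → match
E → match
F → match

A, B, C, D, E, F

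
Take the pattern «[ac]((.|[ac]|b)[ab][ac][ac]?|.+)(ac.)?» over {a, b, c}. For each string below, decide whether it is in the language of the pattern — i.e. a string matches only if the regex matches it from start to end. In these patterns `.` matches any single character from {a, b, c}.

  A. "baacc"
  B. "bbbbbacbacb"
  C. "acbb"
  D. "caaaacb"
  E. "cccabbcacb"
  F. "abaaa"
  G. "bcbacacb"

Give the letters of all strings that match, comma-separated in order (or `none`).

A → no match
B → no match
C → match
D → match
E → match
F → match
G → no match

C, D, E, F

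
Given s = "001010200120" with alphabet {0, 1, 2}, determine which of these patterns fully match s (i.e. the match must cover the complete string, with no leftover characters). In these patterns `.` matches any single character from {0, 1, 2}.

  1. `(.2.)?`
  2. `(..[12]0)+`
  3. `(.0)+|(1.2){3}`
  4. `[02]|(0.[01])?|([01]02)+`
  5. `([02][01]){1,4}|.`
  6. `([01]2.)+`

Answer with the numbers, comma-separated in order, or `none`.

2

1 → no match
2 → match
3 → no match
4 → no match
5 → no match
6 → no match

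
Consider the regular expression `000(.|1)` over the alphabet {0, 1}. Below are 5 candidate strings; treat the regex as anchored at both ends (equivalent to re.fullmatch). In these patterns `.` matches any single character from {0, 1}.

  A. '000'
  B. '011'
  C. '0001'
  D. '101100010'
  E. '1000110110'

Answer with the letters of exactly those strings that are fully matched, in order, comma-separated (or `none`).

C

A → no match
B → no match — must start with '000'
C → match
D → no match — must start with '000'
E → no match — must start with '000'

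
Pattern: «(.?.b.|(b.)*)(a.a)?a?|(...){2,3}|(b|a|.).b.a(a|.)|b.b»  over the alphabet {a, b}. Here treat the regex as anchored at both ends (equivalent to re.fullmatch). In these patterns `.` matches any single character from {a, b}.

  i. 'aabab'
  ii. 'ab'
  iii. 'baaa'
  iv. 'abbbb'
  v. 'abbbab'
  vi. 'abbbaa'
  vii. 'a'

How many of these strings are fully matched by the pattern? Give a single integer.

i → no match
ii → no match
iii → no match
iv → no match
v → match
vi → match
vii → match
Total matched: 3

3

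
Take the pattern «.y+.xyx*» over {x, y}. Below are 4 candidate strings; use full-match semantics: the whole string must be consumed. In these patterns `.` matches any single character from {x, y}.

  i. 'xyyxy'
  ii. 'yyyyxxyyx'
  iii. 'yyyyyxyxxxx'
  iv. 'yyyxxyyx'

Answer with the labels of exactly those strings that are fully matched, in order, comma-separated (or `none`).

i, iii

i → match
ii → no match
iii → match
iv → no match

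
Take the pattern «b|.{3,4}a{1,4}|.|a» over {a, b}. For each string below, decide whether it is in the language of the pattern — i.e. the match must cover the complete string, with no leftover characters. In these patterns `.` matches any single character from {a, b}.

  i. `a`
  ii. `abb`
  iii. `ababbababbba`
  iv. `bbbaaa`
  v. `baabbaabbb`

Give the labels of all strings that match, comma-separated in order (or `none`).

i, iv

i → match
ii → no match
iii → no match
iv → match
v → no match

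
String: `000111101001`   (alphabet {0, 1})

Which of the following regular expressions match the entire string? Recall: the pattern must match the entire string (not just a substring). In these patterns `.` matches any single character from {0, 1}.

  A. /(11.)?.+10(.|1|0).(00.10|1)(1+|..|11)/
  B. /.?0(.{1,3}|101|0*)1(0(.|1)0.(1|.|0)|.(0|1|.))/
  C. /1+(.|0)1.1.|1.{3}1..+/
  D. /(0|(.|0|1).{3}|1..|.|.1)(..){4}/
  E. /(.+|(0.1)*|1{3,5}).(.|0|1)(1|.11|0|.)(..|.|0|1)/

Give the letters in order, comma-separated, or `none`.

A → no match
B → no match
C → no match — must start with `1`
D → match
E → match

D, E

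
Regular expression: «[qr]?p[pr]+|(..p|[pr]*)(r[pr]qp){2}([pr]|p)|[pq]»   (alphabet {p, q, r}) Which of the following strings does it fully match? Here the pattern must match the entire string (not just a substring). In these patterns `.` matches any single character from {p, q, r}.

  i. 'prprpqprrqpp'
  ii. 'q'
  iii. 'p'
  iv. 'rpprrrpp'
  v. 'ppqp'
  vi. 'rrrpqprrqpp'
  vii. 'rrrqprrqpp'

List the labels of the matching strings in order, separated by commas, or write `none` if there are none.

i → match
ii → match
iii → match
iv → match
v → no match
vi → match
vii → match

i, ii, iii, iv, vi, vii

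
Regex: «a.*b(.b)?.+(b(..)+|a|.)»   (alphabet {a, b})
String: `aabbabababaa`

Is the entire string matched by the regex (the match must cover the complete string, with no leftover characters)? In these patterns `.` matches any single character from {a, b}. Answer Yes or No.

Yes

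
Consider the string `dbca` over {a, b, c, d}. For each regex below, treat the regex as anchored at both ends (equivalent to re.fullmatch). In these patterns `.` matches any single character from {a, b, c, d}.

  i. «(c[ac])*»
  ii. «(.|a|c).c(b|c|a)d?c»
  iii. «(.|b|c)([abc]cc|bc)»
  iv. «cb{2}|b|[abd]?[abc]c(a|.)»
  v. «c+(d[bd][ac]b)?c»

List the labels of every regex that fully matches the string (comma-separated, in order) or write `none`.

i → no match
ii → no match — must end with `c`
iii → no match
iv → match
v → no match — must start with `c`

iv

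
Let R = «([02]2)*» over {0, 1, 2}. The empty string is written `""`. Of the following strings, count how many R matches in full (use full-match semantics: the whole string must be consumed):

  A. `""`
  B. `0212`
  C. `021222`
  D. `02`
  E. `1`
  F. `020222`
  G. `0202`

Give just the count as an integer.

A → match
B → no match
C → no match
D → match
E → no match
F → match
G → match
Total matched: 4

4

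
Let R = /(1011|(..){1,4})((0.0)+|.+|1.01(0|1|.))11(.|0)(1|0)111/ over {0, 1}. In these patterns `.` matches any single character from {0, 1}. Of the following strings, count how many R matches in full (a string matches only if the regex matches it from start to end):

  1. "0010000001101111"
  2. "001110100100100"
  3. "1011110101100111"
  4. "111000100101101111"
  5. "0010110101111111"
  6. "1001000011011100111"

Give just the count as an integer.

5

1 → match
2 → no match — must end with "111"
3 → match
4 → match
5 → match
6 → match
Total matched: 5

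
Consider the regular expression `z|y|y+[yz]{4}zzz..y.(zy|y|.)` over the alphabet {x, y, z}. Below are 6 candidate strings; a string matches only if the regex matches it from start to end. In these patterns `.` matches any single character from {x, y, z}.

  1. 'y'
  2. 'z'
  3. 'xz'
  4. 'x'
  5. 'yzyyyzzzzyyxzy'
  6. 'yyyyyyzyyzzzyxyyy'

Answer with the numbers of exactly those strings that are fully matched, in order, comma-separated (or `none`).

1, 2, 5, 6

1 → match
2 → match
3 → no match
4 → no match
5 → match
6 → match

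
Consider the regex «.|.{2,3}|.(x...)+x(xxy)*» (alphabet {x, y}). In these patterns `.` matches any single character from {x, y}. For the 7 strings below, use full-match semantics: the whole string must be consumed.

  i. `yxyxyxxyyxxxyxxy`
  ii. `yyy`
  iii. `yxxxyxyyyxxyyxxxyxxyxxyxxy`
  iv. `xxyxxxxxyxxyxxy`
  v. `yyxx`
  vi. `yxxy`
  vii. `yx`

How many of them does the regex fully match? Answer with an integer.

i → match
ii. `yyy` → match
iii → match
iv → match
v. `yyxx` → no match
vi. `yxxy` → no match
vii. `yx` → match
Total matched: 5

5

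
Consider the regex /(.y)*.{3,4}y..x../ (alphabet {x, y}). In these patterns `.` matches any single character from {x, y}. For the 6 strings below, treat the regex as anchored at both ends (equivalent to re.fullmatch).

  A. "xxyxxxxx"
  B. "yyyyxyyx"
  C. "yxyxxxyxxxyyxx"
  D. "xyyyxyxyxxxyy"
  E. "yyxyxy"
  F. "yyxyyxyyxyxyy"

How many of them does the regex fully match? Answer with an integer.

2

A → no match
B → no match
C → no match
D → match
E → no match
F → match
Total matched: 2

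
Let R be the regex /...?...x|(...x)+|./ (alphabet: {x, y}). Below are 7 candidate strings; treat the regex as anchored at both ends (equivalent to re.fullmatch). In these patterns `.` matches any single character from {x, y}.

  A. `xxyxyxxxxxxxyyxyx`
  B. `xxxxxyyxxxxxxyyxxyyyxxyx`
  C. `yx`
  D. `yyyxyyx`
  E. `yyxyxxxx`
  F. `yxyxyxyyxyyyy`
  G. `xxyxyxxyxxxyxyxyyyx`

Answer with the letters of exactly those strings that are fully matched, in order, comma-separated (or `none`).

A → no match
B → no match
C → no match
D → match
E → no match
F → no match
G → no match

D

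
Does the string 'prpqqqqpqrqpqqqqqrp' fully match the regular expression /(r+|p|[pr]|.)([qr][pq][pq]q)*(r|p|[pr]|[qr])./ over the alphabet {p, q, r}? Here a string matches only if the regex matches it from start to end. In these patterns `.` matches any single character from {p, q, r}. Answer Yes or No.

Yes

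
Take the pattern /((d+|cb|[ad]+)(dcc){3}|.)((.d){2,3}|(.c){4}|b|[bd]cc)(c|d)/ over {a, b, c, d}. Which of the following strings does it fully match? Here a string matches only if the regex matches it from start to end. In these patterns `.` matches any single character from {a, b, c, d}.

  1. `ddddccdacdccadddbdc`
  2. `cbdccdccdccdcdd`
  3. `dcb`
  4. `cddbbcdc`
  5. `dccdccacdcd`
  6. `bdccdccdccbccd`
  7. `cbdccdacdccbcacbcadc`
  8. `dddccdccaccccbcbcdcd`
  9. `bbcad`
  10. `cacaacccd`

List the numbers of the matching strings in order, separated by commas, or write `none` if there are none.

1 → no match
2 → no match
3. `dcb` → no match
4. `cddbbcdc` → no match
5. `dccdccacdcd` → no match
6 → no match
7 → no match
8 → no match
9. `bbcad` → no match
10. `cacaacccd` → no match

none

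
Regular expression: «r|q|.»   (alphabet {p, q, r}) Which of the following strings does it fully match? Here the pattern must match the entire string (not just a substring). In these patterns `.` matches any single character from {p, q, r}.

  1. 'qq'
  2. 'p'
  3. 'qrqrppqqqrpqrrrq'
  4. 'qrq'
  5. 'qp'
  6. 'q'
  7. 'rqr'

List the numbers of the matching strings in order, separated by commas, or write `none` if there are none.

1 → no match
2 → match
3 → no match
4 → no match
5 → no match
6 → match
7 → no match

2, 6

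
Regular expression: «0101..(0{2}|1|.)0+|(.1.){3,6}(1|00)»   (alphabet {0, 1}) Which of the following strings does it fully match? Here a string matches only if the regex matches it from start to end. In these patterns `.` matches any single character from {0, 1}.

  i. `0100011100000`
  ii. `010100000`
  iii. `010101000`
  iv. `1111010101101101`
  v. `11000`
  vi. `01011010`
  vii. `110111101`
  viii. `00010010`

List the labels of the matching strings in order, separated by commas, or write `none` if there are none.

ii, iii, vi

i → no match
ii → match
iii → match
iv → no match
v → no match
vi → match
vii → no match
viii → no match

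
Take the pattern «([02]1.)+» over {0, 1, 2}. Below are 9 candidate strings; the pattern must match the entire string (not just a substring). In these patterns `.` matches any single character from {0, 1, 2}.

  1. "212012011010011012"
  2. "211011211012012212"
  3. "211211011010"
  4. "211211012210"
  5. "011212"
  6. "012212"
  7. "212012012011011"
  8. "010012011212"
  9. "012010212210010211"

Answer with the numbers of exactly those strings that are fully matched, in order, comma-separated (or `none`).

1 → match
2 → match
3. "211211011010" → match
4. "211211012210" → match
5. "011212" → match
6. "012212" → match
7 → match
8. "010012011212" → match
9 → match

1, 2, 3, 4, 5, 6, 7, 8, 9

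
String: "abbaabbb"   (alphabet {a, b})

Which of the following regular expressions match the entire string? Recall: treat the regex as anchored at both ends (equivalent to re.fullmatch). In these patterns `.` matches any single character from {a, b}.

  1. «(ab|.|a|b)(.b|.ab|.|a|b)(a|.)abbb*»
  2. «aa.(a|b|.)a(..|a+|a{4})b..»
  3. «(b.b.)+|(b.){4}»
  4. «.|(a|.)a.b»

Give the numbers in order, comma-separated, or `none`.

1 → match
2 → no match — must start with "aa"
3 → no match — must start with "b"
4 → no match

1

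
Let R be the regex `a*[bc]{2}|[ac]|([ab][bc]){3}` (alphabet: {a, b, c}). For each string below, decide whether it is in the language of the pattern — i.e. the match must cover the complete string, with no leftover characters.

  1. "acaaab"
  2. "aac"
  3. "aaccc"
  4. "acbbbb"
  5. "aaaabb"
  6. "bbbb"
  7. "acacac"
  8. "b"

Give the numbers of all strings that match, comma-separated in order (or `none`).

1 → no match
2 → no match
3 → no match
4 → match
5 → match
6 → no match
7 → match
8 → no match

4, 5, 7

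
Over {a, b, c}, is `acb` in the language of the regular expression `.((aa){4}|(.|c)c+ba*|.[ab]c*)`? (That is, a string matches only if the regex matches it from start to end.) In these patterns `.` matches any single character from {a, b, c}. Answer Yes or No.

Yes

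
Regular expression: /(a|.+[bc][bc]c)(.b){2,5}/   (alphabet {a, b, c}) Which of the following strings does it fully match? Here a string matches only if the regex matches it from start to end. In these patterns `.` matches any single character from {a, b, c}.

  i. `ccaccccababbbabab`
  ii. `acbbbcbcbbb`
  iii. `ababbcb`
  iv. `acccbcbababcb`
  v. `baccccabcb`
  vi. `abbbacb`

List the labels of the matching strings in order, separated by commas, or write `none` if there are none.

i → match
ii → match
iii → no match
iv → no match
v → match
vi → no match

i, ii, v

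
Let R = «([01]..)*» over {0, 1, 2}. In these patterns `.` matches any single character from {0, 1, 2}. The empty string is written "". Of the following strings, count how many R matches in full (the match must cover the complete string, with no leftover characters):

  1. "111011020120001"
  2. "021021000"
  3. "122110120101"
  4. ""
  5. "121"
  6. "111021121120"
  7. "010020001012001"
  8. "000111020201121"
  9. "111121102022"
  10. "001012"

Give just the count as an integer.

1 → match
2 → match
3 → match
4 → match
5 → match
6 → match
7 → match
8 → no match
9 → match
10 → match
Total matched: 9

9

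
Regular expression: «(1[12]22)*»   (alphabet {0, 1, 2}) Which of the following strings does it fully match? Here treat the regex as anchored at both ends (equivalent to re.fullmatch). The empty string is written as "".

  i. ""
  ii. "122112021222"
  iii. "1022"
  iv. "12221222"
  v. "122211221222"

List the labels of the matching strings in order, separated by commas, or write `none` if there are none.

i, iv, v

i. "" → match
ii. "122112021222" → no match
iii. "1022" → no match
iv. "12221222" → match
v. "122211221222" → match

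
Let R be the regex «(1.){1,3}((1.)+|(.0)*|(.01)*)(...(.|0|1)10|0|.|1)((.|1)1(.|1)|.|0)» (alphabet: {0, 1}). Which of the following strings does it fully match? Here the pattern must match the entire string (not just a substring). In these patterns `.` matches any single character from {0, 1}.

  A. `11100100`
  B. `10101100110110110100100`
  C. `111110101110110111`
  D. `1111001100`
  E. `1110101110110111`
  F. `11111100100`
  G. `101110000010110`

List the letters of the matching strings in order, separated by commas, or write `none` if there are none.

A → no match
B → match
C → match
D → no match
E → match
F → match
G → match

B, C, E, F, G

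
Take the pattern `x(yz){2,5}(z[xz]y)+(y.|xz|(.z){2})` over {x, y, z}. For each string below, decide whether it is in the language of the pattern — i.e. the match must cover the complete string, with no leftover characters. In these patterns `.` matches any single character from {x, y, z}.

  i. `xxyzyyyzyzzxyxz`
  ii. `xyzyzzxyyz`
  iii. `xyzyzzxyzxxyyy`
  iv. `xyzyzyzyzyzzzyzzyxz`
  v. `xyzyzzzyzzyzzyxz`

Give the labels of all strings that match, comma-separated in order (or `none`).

ii, iv, v

i → no match — must start with `xyz`
ii. `xyzyzzxyyz` → match
iii → no match
iv → match
v → match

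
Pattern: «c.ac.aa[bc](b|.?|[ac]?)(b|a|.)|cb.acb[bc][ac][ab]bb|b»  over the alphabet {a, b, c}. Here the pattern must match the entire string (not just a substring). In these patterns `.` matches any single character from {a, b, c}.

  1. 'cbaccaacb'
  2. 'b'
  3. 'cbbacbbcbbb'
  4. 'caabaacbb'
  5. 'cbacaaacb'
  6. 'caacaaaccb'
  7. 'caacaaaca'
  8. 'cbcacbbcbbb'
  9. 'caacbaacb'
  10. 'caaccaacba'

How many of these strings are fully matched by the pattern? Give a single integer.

9

1 → match
2 → match
3 → match
4 → no match
5 → match
6 → match
7 → match
8 → match
9 → match
10 → match
Total matched: 9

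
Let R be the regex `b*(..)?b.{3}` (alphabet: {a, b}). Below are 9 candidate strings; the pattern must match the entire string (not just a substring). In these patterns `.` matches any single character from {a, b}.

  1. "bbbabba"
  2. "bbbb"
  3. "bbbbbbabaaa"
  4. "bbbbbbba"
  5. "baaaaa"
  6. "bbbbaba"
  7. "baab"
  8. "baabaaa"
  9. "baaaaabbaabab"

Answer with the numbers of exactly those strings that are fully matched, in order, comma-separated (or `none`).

1 → no match
2 → match
3 → match
4 → match
5 → no match
6 → match
7 → match
8 → match
9 → no match

2, 3, 4, 6, 7, 8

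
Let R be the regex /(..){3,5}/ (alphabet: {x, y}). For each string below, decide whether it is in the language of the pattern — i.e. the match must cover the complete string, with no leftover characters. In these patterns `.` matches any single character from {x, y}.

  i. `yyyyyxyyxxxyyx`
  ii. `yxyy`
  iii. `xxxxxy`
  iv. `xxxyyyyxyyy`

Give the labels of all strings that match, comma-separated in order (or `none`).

iii

i → no match
ii → no match
iii → match
iv → no match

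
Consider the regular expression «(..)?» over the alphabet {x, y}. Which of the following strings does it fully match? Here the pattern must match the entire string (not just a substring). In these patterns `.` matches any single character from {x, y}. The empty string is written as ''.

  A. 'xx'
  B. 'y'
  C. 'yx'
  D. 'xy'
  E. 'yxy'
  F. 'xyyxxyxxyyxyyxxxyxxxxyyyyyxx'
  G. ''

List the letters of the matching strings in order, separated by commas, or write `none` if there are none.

A, C, D, G

A. 'xx' → match
B. 'y' → no match
C. 'yx' → match
D. 'xy' → match
E. 'yxy' → no match
F → no match
G. '' → match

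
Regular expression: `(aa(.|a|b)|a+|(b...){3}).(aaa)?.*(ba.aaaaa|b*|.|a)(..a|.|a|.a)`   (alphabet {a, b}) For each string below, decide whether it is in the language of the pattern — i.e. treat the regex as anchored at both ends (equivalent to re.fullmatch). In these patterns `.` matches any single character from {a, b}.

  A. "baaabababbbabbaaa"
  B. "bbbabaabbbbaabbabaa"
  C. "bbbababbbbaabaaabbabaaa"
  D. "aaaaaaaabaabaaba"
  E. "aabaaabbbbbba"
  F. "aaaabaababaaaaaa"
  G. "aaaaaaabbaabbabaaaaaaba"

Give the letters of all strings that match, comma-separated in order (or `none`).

A → match
B → match
C → match
D → match
E → match
F → match
G → match

A, B, C, D, E, F, G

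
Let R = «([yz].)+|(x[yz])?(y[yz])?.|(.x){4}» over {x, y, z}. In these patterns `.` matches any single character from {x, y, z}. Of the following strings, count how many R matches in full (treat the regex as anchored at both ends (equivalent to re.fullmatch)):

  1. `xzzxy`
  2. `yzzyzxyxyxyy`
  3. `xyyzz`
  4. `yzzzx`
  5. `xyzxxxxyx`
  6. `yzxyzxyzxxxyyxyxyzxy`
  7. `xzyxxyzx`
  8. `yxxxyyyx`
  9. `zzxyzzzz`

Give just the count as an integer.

2

1 → no match
2 → match
3 → match
4 → no match
5 → no match
6 → no match
7 → no match
8 → no match
9 → no match
Total matched: 2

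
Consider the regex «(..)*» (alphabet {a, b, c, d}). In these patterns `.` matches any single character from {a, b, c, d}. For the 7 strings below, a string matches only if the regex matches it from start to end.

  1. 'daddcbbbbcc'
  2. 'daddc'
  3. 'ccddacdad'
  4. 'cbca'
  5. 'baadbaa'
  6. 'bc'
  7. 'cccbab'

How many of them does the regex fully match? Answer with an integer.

1 → no match
2 → no match
3 → no match
4 → match
5 → no match
6 → match
7 → match
Total matched: 3

3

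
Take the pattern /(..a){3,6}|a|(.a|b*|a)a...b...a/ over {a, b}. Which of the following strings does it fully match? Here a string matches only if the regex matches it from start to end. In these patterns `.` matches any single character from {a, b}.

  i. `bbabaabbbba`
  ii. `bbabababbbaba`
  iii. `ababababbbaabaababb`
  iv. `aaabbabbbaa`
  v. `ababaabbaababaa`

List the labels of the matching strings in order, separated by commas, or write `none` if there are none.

i → match
ii → no match
iii → no match — must end with `a`
iv → match
v → match

i, iv, v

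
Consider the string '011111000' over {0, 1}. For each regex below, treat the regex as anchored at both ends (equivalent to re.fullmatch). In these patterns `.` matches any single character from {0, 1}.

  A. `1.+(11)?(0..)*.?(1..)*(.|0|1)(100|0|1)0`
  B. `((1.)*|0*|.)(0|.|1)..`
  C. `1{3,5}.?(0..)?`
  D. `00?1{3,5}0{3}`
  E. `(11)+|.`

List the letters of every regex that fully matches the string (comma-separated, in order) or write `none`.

A → no match — must start with '1'
B → no match
C → no match — must start with '1'
D → match
E → no match

D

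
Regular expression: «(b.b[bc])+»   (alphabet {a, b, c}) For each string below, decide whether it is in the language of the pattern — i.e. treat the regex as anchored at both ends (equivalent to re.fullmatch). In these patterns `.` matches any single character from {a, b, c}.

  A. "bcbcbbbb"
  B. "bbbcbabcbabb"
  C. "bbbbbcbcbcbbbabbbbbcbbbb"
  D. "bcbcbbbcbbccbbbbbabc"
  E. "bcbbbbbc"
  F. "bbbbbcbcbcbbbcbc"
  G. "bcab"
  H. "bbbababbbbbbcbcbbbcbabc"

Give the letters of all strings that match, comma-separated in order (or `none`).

A, B, C, E, F

A → match
B → match
C → match
D → no match
E → match
F → match
G → no match
H → no match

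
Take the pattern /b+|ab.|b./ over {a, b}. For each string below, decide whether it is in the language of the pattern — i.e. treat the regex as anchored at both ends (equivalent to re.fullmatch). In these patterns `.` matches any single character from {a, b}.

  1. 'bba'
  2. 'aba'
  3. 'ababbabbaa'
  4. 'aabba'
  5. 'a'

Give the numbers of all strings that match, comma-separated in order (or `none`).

1 → no match
2 → match
3 → no match
4 → no match
5 → no match

2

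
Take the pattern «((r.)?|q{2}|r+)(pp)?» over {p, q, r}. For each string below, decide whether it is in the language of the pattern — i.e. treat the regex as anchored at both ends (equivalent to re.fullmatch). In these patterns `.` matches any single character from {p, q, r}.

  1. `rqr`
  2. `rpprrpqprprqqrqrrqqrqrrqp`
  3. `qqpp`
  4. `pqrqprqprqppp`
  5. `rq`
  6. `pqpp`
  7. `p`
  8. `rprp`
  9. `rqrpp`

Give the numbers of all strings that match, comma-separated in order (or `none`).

1 → no match
2 → no match
3 → match
4 → no match
5 → match
6 → no match
7 → no match
8 → no match
9 → no match

3, 5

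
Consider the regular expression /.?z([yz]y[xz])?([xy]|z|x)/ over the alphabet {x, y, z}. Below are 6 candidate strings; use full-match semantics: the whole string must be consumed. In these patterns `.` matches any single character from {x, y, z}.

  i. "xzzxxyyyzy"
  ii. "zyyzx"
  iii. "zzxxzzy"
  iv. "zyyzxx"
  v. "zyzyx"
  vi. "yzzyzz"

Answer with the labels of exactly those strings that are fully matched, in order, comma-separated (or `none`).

ii, vi

i → no match
ii → match
iii → no match
iv → no match
v → no match
vi → match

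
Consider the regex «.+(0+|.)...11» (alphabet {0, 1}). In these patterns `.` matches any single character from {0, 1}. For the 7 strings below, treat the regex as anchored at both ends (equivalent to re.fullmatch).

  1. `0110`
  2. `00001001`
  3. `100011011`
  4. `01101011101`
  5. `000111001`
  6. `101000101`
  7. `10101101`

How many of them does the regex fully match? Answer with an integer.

1

1 → no match — must end with `11`
2 → no match — must end with `11`
3 → match
4 → no match — must end with `11`
5 → no match — must end with `11`
6 → no match — must end with `11`
7 → no match — must end with `11`
Total matched: 1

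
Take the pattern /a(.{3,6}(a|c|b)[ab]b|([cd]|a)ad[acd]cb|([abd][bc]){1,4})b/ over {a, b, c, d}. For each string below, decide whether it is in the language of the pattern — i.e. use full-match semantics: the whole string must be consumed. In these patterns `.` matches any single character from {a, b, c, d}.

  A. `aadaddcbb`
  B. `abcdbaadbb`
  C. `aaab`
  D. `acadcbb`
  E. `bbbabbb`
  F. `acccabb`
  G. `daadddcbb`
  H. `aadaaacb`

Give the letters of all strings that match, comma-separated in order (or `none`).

none

A. `aadaddcbb` → no match
B. `abcdbaadbb` → no match
C. `aaab` → no match
D. `acadcbb` → no match
E. `bbbabbb` → no match — must start with `a`
F. `acccabb` → no match
G. `daadddcbb` → no match — must start with `a`
H. `aadaaacb` → no match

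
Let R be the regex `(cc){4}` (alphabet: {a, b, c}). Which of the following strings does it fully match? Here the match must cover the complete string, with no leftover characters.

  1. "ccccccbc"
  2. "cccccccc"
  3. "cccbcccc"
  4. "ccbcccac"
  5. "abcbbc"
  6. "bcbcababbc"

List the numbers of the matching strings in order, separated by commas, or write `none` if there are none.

1 → no match — must end with "cc"
2 → match
3 → no match
4 → no match — must end with "cc"
5 → no match — must start with "cc"
6 → no match — must start with "cc"

2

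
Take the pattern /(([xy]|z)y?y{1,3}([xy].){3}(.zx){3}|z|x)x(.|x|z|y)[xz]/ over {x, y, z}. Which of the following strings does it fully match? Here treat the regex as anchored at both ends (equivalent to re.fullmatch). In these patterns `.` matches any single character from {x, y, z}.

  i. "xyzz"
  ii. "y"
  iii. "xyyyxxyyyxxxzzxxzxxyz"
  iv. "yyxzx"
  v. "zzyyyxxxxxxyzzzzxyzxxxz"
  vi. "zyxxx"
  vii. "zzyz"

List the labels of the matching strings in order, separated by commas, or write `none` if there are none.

none

i. "xyzz" → no match
ii. "y" → no match
iii → no match
iv. "yyxzx" → no match
v → no match
vi. "zyxxx" → no match
vii. "zzyz" → no match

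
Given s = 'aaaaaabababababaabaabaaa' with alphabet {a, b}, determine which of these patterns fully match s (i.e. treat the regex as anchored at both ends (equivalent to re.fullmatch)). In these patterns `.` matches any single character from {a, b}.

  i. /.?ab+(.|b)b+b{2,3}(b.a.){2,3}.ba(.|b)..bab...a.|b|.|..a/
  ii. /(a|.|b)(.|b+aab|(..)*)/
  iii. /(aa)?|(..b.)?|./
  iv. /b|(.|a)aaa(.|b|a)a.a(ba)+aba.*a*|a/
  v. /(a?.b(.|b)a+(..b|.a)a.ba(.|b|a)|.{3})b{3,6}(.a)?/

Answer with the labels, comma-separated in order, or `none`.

i → no match
ii → no match
iii → no match
iv → match
v → no match

iv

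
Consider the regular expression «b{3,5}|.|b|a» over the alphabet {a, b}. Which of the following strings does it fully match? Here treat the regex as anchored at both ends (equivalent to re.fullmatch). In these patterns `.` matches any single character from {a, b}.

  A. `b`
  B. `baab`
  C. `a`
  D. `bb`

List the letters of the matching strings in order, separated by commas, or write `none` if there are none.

A → match
B → no match
C → match
D → no match

A, C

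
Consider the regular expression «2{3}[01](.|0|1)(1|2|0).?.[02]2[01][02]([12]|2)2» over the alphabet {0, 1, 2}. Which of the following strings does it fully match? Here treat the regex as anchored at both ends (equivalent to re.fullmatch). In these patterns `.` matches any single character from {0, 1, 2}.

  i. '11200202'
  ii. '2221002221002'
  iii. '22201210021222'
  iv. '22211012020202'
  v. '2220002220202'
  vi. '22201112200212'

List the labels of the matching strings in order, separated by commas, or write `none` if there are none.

i → no match — must start with '2'
ii → no match
iii → match
iv → no match
v → no match
vi → no match

iii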